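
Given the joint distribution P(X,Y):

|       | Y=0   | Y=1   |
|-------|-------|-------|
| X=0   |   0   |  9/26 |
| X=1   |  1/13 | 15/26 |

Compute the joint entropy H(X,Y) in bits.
1.2723 bits

H(X,Y) = -Σ_{x,y} P(x,y) log₂ P(x,y). Per-cell terms -P(x,y)·log₂P(x,y):
  X=0: 0.00000, 0.52979
  X=1: 0.28465, 0.45782
  (cells with P = 0 contribute 0)
Sum of the 4 terms: H(X,Y) = 1.2723 bits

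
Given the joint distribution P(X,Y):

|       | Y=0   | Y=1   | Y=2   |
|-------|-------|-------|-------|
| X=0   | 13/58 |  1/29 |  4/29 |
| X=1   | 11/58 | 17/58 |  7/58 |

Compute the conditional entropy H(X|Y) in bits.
0.8285 bits

H(X|Y) = H(X,Y) - H(Y)

H(X,Y) = -Σ_{x,y} P(x,y) log₂ P(x,y). Per-cell terms -P(x,y)·log₂P(x,y):
  X=0: 0.4836, 0.1675, 0.3942
  X=1: 0.4549, 0.5189, 0.3682
Sum of the 6 terms: H(X,Y) = 2.3873 bits

Marginal of Y (column sums):
  P(Y=0) = 13/58 + 11/58 = 12/29
  P(Y=1) = 1/29 + 17/58 = 19/58
  P(Y=2) = 4/29 + 7/58 = 15/58
H(Y) = -[(12/29)·log₂(12/29) + (19/58)·log₂(19/58) + (15/58)·log₂(15/58)]
  = 0.5268 + 0.5274 + 0.5046 = 1.5588 bits

H(X|Y) = H(X,Y) - H(Y) = 2.3873 - 1.5588 = 0.8285 bits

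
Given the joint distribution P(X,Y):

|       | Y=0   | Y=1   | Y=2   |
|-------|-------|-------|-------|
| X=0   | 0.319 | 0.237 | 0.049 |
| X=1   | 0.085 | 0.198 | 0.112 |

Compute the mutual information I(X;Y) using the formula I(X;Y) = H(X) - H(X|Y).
0.0929 bits

I(X;Y) = H(X) - H(X|Y)

Marginal of X (row sums):
  P(X=0) = 0.319 + 0.237 + 0.049 = 0.605
  P(X=1) = 0.085 + 0.198 + 0.112 = 0.395
H(X) = -[0.605·log₂(0.605) + 0.395·log₂(0.395)]
  = 0.43862 + 0.52933 = 0.96795 bits

Marginal of Y (column sums):
  P(Y=0) = 0.319 + 0.085 = 0.404
  P(Y=1) = 0.237 + 0.198 = 0.435
  P(Y=2) = 0.049 + 0.112 = 0.161
H(X|Y) = Σ_y P(y)·H(X|Y=y):
  Y=0: P(Y=0) = 0.404, P(X|Y=0) = (319/404, 85/404) → H(X|Y=0) = 0.74224
  Y=1: P(Y=1) = 0.435, P(X|Y=1) = (79/145, 66/145) → H(X|Y=1) = 0.99419
  Y=2: P(Y=2) = 0.161, P(X|Y=2) = (7/23, 16/23) → H(X|Y=2) = 0.88654
H(X|Y) = 0.404·0.74224 + 0.435·0.99419 + 0.161·0.88654 = 0.87507 bits

I(X;Y) = H(X) - H(X|Y) = 0.96795 - 0.87507 = 0.0929 bits

Cross-check via I(X;Y) = H(X) + H(Y) - H(X,Y): computing H(Y) from the column sums and H(X,Y) from the 6 cells in the same way gives H(Y) = 1.47487 bits and H(X,Y) = 2.34994 bits, so
I(X;Y) = 0.96795 + 1.47487 - 2.34994 = 0.0929 bits ✓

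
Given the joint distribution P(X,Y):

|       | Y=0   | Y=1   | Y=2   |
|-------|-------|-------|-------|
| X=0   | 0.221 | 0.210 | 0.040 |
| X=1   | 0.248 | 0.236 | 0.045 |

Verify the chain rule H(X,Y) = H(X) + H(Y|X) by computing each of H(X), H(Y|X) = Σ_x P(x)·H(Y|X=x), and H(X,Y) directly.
H(X) = 0.9976 bits, H(Y|X) = 1.3341 bits, H(X,Y) = 2.3317 bits

Marginal of X (row sums):
  P(X=0) = 0.221 + 0.210 + 0.040 = 0.471
  P(X=1) = 0.248 + 0.236 + 0.045 = 0.529
H(X) = -[0.471·log₂(0.471) + 0.529·log₂(0.529)]
  = 0.5116 + 0.4860 = 0.9976 bits

H(Y|X) = Σ_x P(x)·H(Y|X=x):
  X=0: P(X=0) = 0.471, P(Y|X=0) = (221/471, 70/157, 40/471) → H(Y|X=0) = 1.3339
  X=1: P(X=1) = 0.529, P(Y|X=1) = (248/529, 236/529, 45/529) → H(Y|X=1) = 1.3343
H(Y|X) = 0.471·1.3339 + 0.529·1.3343 = 1.3341 bits

H(X,Y) = -Σ_{x,y} P(x,y) log₂ P(x,y). Per-cell terms -P(x,y)·log₂P(x,y):
  X=0: 0.4813, 0.4728, 0.1858
  X=1: 0.4989, 0.4916, 0.2013
Sum of the 6 terms: H(X,Y) = 2.3317 bits

Chain rule check:
  H(X) + H(Y|X) = 0.9976 + 1.3341 = 2.3317 bits
  H(X,Y) = 2.3317 bits
✓ Chain rule verified.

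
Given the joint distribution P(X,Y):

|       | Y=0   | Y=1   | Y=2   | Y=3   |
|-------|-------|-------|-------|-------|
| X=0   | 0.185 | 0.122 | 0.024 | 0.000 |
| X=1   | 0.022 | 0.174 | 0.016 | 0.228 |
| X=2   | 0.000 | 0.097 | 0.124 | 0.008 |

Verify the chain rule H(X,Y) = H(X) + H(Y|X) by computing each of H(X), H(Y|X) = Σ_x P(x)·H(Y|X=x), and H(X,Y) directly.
H(X) = 1.5361 bits, H(Y|X) = 1.3112 bits, H(X,Y) = 2.8473 bits

Marginal of X (row sums):
  P(X=0) = 0.185 + 0.122 + 0.024 + 0.000 = 0.331
  P(X=1) = 0.022 + 0.174 + 0.016 + 0.228 = 0.440
  P(X=2) = 0.000 + 0.097 + 0.124 + 0.008 = 0.229
H(X) = -[0.331·log₂(0.331) + 0.440·log₂(0.440) + 0.229·log₂(0.229)]
  = 0.5280 + 0.5211 + 0.4870 = 1.5361 bits

H(Y|X) = Σ_x P(x)·H(Y|X=x):
  X=0: P(X=0) = 0.331, P(Y|X=0) = (185/331, 122/331, 24/331, 0) → H(Y|X=0) = 1.2743
  X=1: P(X=1) = 0.440, P(Y|X=1) = (1/20, 87/220, 2/55, 57/110) → H(Y|X=1) = 1.4107
  X=2: P(X=2) = 0.229, P(Y|X=2) = (0, 97/229, 124/229, 8/229) → H(Y|X=2) = 1.1732
H(Y|X) = 0.331·1.2743 + 0.440·1.4107 + 0.229·1.1732 = 1.3112 bits

H(X,Y) = -Σ_{x,y} P(x,y) log₂ P(x,y). Per-cell terms -P(x,y)·log₂P(x,y):
  X=0: 0.4504, 0.3703, 0.1291, 0.0000
  X=1: 0.1211, 0.4390, 0.0955, 0.4863
  X=2: 0.0000, 0.3265, 0.3734, 0.0557
  (cells with P = 0 contribute 0)
Sum of the 12 terms: H(X,Y) = 2.8473 bits

Chain rule check:
  H(X) + H(Y|X) = 1.5361 + 1.3112 = 2.8473 bits
  H(X,Y) = 2.8473 bits
✓ Chain rule verified.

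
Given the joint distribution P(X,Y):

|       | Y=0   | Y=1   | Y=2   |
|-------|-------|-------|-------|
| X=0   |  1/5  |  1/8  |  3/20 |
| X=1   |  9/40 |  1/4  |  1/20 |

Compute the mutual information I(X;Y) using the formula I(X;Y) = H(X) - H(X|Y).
0.0676 bits

I(X;Y) = H(X) - H(X|Y)

Marginal of X (row sums):
  P(X=0) = 1/5 + 1/8 + 3/20 = 19/40
  P(X=1) = 9/40 + 1/4 + 1/20 = 21/40
H(X) = -[(19/40)·log₂(19/40) + (21/40)·log₂(21/40)]
  = 0.51015 + 0.48805 = 0.99820 bits

Marginal of Y (column sums):
  P(Y=0) = 1/5 + 9/40 = 17/40
  P(Y=1) = 1/8 + 1/4 = 3/8
  P(Y=2) = 3/20 + 1/20 = 1/5
H(X|Y) = Σ_y P(y)·H(X|Y=y):
  Y=0: P(Y=0) = 17/40, P(X|Y=0) = (8/17, 9/17) → H(X|Y=0) = 0.99750
  Y=1: P(Y=1) = 3/8, P(X|Y=1) = (1/3, 2/3) → H(X|Y=1) = 0.91830
  Y=2: P(Y=2) = 1/5, P(X|Y=2) = (3/4, 1/4) → H(X|Y=2) = 0.81128
H(X|Y) = (17/40)·0.99750 + (3/8)·0.91830 + (1/5)·0.81128 = 0.93056 bits

I(X;Y) = H(X) - H(X|Y) = 0.99820 - 0.93056 = 0.0676 bits

Cross-check via I(X;Y) = H(X) + H(Y) - H(X,Y): computing H(Y) from the column sums and H(X,Y) from the 6 cells in the same way gives H(Y) = 1.51967 bits and H(X,Y) = 2.45023 bits, so
I(X;Y) = 0.99820 + 1.51967 - 2.45023 = 0.0676 bits ✓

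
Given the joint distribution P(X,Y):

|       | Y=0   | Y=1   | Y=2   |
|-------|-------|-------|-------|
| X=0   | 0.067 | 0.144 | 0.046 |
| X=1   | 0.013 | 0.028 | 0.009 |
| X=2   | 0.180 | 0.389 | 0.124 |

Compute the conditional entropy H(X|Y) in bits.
1.0865 bits

H(X|Y) = H(X,Y) - H(Y)

H(X,Y) = -Σ_{x,y} P(x,y) log₂ P(x,y). Per-cell terms -P(x,y)·log₂P(x,y):
  X=0: 0.26128, 0.40260, 0.20434
  X=1: 0.08145, 0.14444, 0.06116
  X=2: 0.44531, 0.52988, 0.37344
Sum of the 9 terms: H(X,Y) = 2.5039 bits

Marginal of Y (column sums):
  P(Y=0) = 0.067 + 0.013 + 0.180 = 0.260
  P(Y=1) = 0.144 + 0.028 + 0.389 = 0.561
  P(Y=2) = 0.046 + 0.009 + 0.124 = 0.179
H(Y) = -[0.260·log₂(0.260) + 0.561·log₂(0.561) + 0.179·log₂(0.179)]
  = 0.50529 + 0.46783 + 0.44427 = 1.4174 bits

H(X|Y) = H(X,Y) - H(Y) = 2.5039 - 1.4174 = 1.0865 bits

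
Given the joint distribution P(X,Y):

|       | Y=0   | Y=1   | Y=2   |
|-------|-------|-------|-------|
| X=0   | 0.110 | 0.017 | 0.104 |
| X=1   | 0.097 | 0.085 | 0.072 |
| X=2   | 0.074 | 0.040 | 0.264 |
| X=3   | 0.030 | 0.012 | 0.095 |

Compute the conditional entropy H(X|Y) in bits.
1.7914 bits

H(X|Y) = H(X,Y) - H(Y)

H(X,Y) = -Σ_{x,y} P(x,y) log₂ P(x,y). Per-cell terms -P(x,y)·log₂P(x,y):
  X=0: 0.350287, 0.099931, 0.339596
  X=1: 0.326490, 0.302293, 0.273302
  X=2: 0.277968, 0.185754, 0.507247
  X=3: 0.151767, 0.076570, 0.322613
Sum of the 12 terms: H(X,Y) = 3.21382 bits

Marginal of Y (column sums):
  P(Y=0) = 0.110 + 0.097 + 0.074 + 0.030 = 0.311
  P(Y=1) = 0.017 + 0.085 + 0.040 + 0.012 = 0.154
  P(Y=2) = 0.104 + 0.072 + 0.264 + 0.095 = 0.535
H(Y) = -[0.311·log₂(0.311) + 0.154·log₂(0.154) + 0.535·log₂(0.535)]
  = 0.524039 + 0.415646 + 0.482778 = 1.42246 bits

H(X|Y) = H(X,Y) - H(Y) = 3.21382 - 1.42246 = 1.7914 bits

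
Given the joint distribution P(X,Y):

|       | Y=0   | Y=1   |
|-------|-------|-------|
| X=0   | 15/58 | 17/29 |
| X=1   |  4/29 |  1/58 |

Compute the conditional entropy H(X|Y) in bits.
0.4826 bits

H(X|Y) = H(X,Y) - H(Y)

H(X,Y) = -Σ_{x,y} P(x,y) log₂ P(x,y). Per-cell terms -P(x,y)·log₂P(x,y):
  X=0: 0.5046, 0.4517
  X=1: 0.3942, 0.1010
Sum of the 4 terms: H(X,Y) = 1.4515 bits

Marginal of Y (column sums):
  P(Y=0) = 15/58 + 4/29 = 23/58
  P(Y=1) = 17/29 + 1/58 = 35/58
H(Y) = -[(23/58)·log₂(23/58) + (35/58)·log₂(35/58)]
  = 0.5292 + 0.4397 = 0.9689 bits

H(X|Y) = H(X,Y) - H(Y) = 1.4515 - 0.9689 = 0.4826 bits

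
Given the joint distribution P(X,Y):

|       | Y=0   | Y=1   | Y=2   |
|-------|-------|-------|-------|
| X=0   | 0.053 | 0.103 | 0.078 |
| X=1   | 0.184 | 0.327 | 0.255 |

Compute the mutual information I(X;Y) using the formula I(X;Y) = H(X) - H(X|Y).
0.0002 bits

I(X;Y) = H(X) - H(X|Y)

Marginal of X (row sums):
  P(X=0) = 0.053 + 0.103 + 0.078 = 0.234
  P(X=1) = 0.184 + 0.327 + 0.255 = 0.766
H(X) = -[0.234·log₂(0.234) + 0.766·log₂(0.766)]
  = 0.490328 + 0.294591 = 0.78492 bits

Marginal of Y (column sums):
  P(Y=0) = 0.053 + 0.184 = 0.237
  P(Y=1) = 0.103 + 0.327 = 0.430
  P(Y=2) = 0.078 + 0.255 = 0.333
H(X|Y) = Σ_y P(y)·H(X|Y=y):
  Y=0: P(Y=0) = 0.237, P(X|Y=0) = (53/237, 184/237) → H(X|Y=0) = 0.766738
  Y=1: P(Y=1) = 0.430, P(X|Y=1) = (103/430, 327/430) → H(X|Y=1) = 0.794266
  Y=2: P(Y=2) = 0.333, P(X|Y=2) = (26/111, 85/111) → H(X|Y=2) = 0.785320
H(X|Y) = 0.237·0.766738 + 0.430·0.794266 + 0.333·0.785320 = 0.78476 bits

I(X;Y) = H(X) - H(X|Y) = 0.78492 - 0.78476 = 0.0002 bits

Cross-check via I(X;Y) = H(X) + H(Y) - H(X,Y): computing H(Y) from the column sums and H(X,Y) from the 6 cells in the same way gives H(Y) = 1.54410 bits and H(X,Y) = 2.32886 bits, so
I(X;Y) = 0.78492 + 1.54410 - 2.32886 = 0.0002 bits ✓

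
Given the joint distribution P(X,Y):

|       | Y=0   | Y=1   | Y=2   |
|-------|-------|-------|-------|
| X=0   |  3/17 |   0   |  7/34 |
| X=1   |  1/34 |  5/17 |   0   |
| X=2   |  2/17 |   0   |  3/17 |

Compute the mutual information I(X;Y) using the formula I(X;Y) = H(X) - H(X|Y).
0.7678 bits

I(X;Y) = H(X) - H(X|Y)

Marginal of X (row sums):
  P(X=0) = 3/17 + 0 + 7/34 = 13/34
  P(X=1) = 1/34 + 5/17 + 0 = 11/34
  P(X=2) = 2/17 + 0 + 3/17 = 5/17
H(X) = -[(13/34)·log₂(13/34) + (11/34)·log₂(11/34) + (5/17)·log₂(5/17)]
  = 0.5303 + 0.5267 + 0.5193 = 1.5763 bits

Marginal of Y (column sums):
  P(Y=0) = 3/17 + 1/34 + 2/17 = 11/34
  P(Y=1) = 0 + 5/17 + 0 = 5/17
  P(Y=2) = 7/34 + 0 + 3/17 = 13/34
H(X|Y) = Σ_y P(y)·H(X|Y=y):
  Y=0: P(Y=0) = 11/34, P(X|Y=0) = (6/11, 1/11, 4/11) → H(X|Y=0) = 1.3222
  Y=1: P(Y=1) = 5/17, P(X|Y=1) = (0, 1, 0) → H(X|Y=1) = 0.0000
  Y=2: P(Y=2) = 13/34, P(X|Y=2) = (7/13, 0, 6/13) → H(X|Y=2) = 0.9957
H(X|Y) = (11/34)·1.3222 + (5/17)·0.0000 + (13/34)·0.9957 = 0.8085 bits

I(X;Y) = H(X) - H(X|Y) = 1.5763 - 0.8085 = 0.7678 bits

Cross-check via I(X;Y) = H(X) + H(Y) - H(X,Y): computing H(Y) from the column sums and H(X,Y) from the 9 cells in the same way gives H(Y) = 1.5763 bits and H(X,Y) = 2.3848 bits, so
I(X;Y) = 1.5763 + 1.5763 - 2.3848 = 0.7678 bits ✓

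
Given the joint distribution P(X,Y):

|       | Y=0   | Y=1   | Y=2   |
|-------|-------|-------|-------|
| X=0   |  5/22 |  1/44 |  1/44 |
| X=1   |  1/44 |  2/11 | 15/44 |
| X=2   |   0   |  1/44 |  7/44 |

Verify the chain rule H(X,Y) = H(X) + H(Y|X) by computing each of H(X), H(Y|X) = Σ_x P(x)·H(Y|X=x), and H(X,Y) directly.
H(X) = 1.4354 bits, H(Y|X) = 0.9451 bits, H(X,Y) = 2.3805 bits

Marginal of X (row sums):
  P(X=0) = 5/22 + 1/44 + 1/44 = 3/11
  P(X=1) = 1/44 + 2/11 + 15/44 = 6/11
  P(X=2) = 0 + 1/44 + 7/44 = 2/11
H(X) = -[(3/11)·log₂(3/11) + (6/11)·log₂(6/11) + (2/11)·log₂(2/11)]
  = 0.51122 + 0.47698 + 0.44717 = 1.4354 bits

H(Y|X) = Σ_x P(x)·H(Y|X=x):
  X=0: P(X=0) = 3/11, P(Y|X=0) = (5/6, 1/12, 1/12) → H(Y|X=0) = 0.81669
  X=1: P(X=1) = 6/11, P(Y|X=1) = (1/24, 1/3, 5/8) → H(Y|X=1) = 1.14316
  X=2: P(X=2) = 2/11, P(Y|X=2) = (0, 1/8, 7/8) → H(Y|X=2) = 0.54356
H(Y|X) = (3/11)·0.81669 + (6/11)·1.14316 + (2/11)·0.54356 = 0.9451 bits

H(X,Y) = -Σ_{x,y} P(x,y) log₂ P(x,y). Per-cell terms -P(x,y)·log₂P(x,y):
  X=0: 0.48580, 0.12408, 0.12408
  X=1: 0.12408, 0.44717, 0.52928
  X=2: 0.00000, 0.12408, 0.42192
  (cells with P = 0 contribute 0)
Sum of the 9 terms: H(X,Y) = 2.3805 bits

Chain rule check:
  H(X) + H(Y|X) = 1.4354 + 0.9451 = 2.3805 bits
  H(X,Y) = 2.3805 bits
✓ Chain rule verified.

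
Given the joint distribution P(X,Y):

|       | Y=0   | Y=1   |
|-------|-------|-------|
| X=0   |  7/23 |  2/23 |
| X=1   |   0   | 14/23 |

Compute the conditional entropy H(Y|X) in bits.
0.2990 bits

H(Y|X) = H(X,Y) - H(X)

H(X,Y) = -Σ_{x,y} P(x,y) log₂ P(x,y). Per-cell terms -P(x,y)·log₂P(x,y):
  X=0: 0.522324, 0.306397
  X=1: 0.000000, 0.435952
  (cells with P = 0 contribute 0)
Sum of the 4 terms: H(X,Y) = 1.26467 bits

Marginal of X (row sums):
  P(X=0) = 7/23 + 2/23 = 9/23
  P(X=1) = 0 + 14/23 = 14/23
H(X) = -[(9/23)·log₂(9/23) + (14/23)·log₂(14/23)]
  = 0.529684 + 0.435952 = 0.96564 bits

H(Y|X) = H(X,Y) - H(X) = 1.26467 - 0.96564 = 0.2990 bits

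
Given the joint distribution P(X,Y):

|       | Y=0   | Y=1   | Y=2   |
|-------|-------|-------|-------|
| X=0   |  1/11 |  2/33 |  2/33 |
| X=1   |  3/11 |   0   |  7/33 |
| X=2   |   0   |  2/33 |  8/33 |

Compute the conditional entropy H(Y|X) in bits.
1.0283 bits

H(Y|X) = H(X,Y) - H(X)

H(X,Y) = -Σ_{x,y} P(x,y) log₂ P(x,y). Per-cell terms -P(x,y)·log₂P(x,y):
  X=0: 0.3144938, 0.2451148, 0.2451148
  X=1: 0.5112189, 0.0000000, 0.4745235
  X=2: 0.0000000, 0.2451148, 0.4956107
  (cells with P = 0 contribute 0)
Sum of the 9 terms: H(X,Y) = 2.531191 bits

Marginal of X (row sums):
  P(X=0) = 1/11 + 2/33 + 2/33 = 7/33
  P(X=1) = 3/11 + 0 + 7/33 = 16/33
  P(X=2) = 0 + 2/33 + 8/33 = 10/33
H(X) = -[(7/33)·log₂(7/33) + (16/33)·log₂(16/33) + (10/33)·log₂(10/33)]
  = 0.4745235 + 0.5063729 + 0.5219594 = 1.502856 bits

H(Y|X) = H(X,Y) - H(X) = 2.531191 - 1.502856 = 1.0283 bits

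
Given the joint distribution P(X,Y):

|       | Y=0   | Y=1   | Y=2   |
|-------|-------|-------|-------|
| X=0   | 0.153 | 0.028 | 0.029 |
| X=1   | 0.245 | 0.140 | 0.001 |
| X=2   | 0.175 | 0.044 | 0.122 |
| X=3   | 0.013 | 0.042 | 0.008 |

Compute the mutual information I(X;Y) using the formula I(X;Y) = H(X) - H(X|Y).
0.2115 bits

I(X;Y) = H(X) - H(X|Y)

Marginal of X (row sums):
  P(X=0) = 0.153 + 0.028 + 0.029 = 0.210
  P(X=1) = 0.245 + 0.140 + 0.001 = 0.386
  P(X=2) = 0.175 + 0.044 + 0.122 = 0.341
  P(X=3) = 0.013 + 0.042 + 0.008 = 0.063
H(X) = -[0.210·log₂(0.210) + 0.386·log₂(0.386) + 0.341·log₂(0.341) + 0.063·log₂(0.063)]
  = 0.4728 + 0.5301 + 0.5293 + 0.2513 = 1.7835 bits

Marginal of Y (column sums):
  P(Y=0) = 0.153 + 0.245 + 0.175 + 0.013 = 0.586
  P(Y=1) = 0.028 + 0.140 + 0.044 + 0.042 = 0.254
  P(Y=2) = 0.029 + 0.001 + 0.122 + 0.008 = 0.160
H(X|Y) = Σ_y P(y)·H(X|Y=y):
  Y=0: P(Y=0) = 0.586, P(X|Y=0) = (153/586, 245/586, 175/586, 13/586) → H(X|Y=0) = 1.6744
  Y=1: P(Y=1) = 0.254, P(X|Y=1) = (14/127, 70/127, 22/127, 21/127) → H(X|Y=1) = 1.6918
  Y=2: P(Y=2) = 0.160, P(X|Y=2) = (29/160, 1/160, 61/80, 1/20) → H(X|Y=2) = 1.0067
H(X|Y) = 0.586·1.6744 + 0.254·1.6918 + 0.160·1.0067 = 1.5720 bits

I(X;Y) = H(X) - H(X|Y) = 1.7835 - 1.5720 = 0.2115 bits

Cross-check via I(X;Y) = H(X) + H(Y) - H(X,Y): computing H(Y) from the column sums and H(X,Y) from the 12 cells in the same way gives H(Y) = 1.3770 bits and H(X,Y) = 2.9490 bits, so
I(X;Y) = 1.7835 + 1.3770 - 2.9490 = 0.2115 bits ✓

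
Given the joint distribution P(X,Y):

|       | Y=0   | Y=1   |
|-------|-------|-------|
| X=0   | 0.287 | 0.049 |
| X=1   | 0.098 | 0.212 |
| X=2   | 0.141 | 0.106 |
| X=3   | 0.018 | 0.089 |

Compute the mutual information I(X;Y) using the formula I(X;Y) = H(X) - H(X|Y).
0.2007 bits

I(X;Y) = H(X) - H(X|Y)

Marginal of X (row sums):
  P(X=0) = 0.287 + 0.049 = 0.336
  P(X=1) = 0.098 + 0.212 = 0.310
  P(X=2) = 0.141 + 0.106 = 0.247
  P(X=3) = 0.018 + 0.089 = 0.107
H(X) = -[0.336·log₂(0.336) + 0.310·log₂(0.310) + 0.247·log₂(0.247) + 0.107·log₂(0.107)]
  = 0.5287 + 0.5238 + 0.4983 + 0.3450 = 1.8958 bits

Marginal of Y (column sums):
  P(Y=0) = 0.287 + 0.098 + 0.141 + 0.018 = 0.544
  P(Y=1) = 0.049 + 0.212 + 0.106 + 0.089 = 0.456
H(X|Y) = Σ_y P(y)·H(X|Y=y):
  Y=0: P(Y=0) = 0.544, P(X|Y=0) = (287/544, 49/272, 141/544, 9/272) → H(X|Y=0) = 1.5998
  Y=1: P(Y=1) = 0.456, P(X|Y=1) = (49/456, 53/114, 53/228, 89/456) → H(X|Y=1) = 1.8089
H(X|Y) = 0.544·1.5998 + 0.456·1.8089 = 1.6951 bits

I(X;Y) = H(X) - H(X|Y) = 1.8958 - 1.6951 = 0.2007 bits

Cross-check via I(X;Y) = H(X) + H(Y) - H(X,Y): computing H(Y) from the column sums and H(X,Y) from the 8 cells in the same way gives H(Y) = 0.9944 bits and H(X,Y) = 2.6895 bits, so
I(X;Y) = 1.8958 + 0.9944 - 2.6895 = 0.2007 bits ✓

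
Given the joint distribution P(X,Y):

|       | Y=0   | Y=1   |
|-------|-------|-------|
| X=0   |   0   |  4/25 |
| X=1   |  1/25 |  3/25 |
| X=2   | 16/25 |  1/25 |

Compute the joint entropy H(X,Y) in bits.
1.5737 bits

H(X,Y) = -Σ_{x,y} P(x,y) log₂ P(x,y). Per-cell terms -P(x,y)·log₂P(x,y):
  X=0: 0.00000, 0.42302
  X=1: 0.18575, 0.36707
  X=2: 0.41207, 0.18575
  (cells with P = 0 contribute 0)
Sum of the 6 terms: H(X,Y) = 1.5737 bits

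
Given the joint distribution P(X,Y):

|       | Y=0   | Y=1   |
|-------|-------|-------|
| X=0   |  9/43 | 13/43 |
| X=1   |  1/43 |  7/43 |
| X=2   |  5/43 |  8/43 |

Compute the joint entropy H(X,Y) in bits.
2.3589 bits

H(X,Y) = -Σ_{x,y} P(x,y) log₂ P(x,y). Per-cell terms -P(x,y)·log₂P(x,y):
  X=0: 0.47226, 0.52176
  X=1: 0.12619, 0.42633
  X=2: 0.36097, 0.45140
Sum of the 6 terms: H(X,Y) = 2.3589 bits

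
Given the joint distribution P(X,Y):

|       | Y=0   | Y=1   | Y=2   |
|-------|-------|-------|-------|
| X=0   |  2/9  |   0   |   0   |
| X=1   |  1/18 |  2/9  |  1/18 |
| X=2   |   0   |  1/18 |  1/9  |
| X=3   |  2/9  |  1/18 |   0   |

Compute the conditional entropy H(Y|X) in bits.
0.7708 bits

H(Y|X) = H(X,Y) - H(X)

H(X,Y) = -Σ_{x,y} P(x,y) log₂ P(x,y). Per-cell terms -P(x,y)·log₂P(x,y):
  X=0: 0.48221, 0.00000, 0.00000
  X=1: 0.23166, 0.48221, 0.23166
  X=2: 0.00000, 0.23166, 0.35221
  X=3: 0.48221, 0.23166, 0.00000
  (cells with P = 0 contribute 0)
Sum of the 12 terms: H(X,Y) = 2.7255 bits

Marginal of X (row sums):
  P(X=0) = 2/9 + 0 + 0 = 2/9
  P(X=1) = 1/18 + 2/9 + 1/18 = 1/3
  P(X=2) = 0 + 1/18 + 1/9 = 1/6
  P(X=3) = 2/9 + 1/18 + 0 = 5/18
H(X) = -[(2/9)·log₂(2/9) + (1/3)·log₂(1/3) + (1/6)·log₂(1/6) + (5/18)·log₂(5/18)]
  = 0.48221 + 0.52832 + 0.43083 + 0.51333 = 1.9547 bits

H(Y|X) = H(X,Y) - H(X) = 2.7255 - 1.9547 = 0.7708 bits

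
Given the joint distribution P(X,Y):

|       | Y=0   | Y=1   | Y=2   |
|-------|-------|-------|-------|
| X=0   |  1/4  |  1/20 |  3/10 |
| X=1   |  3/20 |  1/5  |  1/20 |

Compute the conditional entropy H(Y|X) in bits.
1.3573 bits

H(Y|X) = H(X,Y) - H(X)

H(X,Y) = -Σ_{x,y} P(x,y) log₂ P(x,y). Per-cell terms -P(x,y)·log₂P(x,y):
  X=0: 0.500000, 0.216096, 0.521090
  X=1: 0.410545, 0.464386, 0.216096
Sum of the 6 terms: H(X,Y) = 2.32821 bits

Marginal of X (row sums):
  P(X=0) = 1/4 + 1/20 + 3/10 = 3/5
  P(X=1) = 3/20 + 1/5 + 1/20 = 2/5
H(X) = -[(3/5)·log₂(3/5) + (2/5)·log₂(2/5)]
  = 0.442179 + 0.528771 = 0.97095 bits

H(Y|X) = H(X,Y) - H(X) = 2.32821 - 0.97095 = 1.3573 bits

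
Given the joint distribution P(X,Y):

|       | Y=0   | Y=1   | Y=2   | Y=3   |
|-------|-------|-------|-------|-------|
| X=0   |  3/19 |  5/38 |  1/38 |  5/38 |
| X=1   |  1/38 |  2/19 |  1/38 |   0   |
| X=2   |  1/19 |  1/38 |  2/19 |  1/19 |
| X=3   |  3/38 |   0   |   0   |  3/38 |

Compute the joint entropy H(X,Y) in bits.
3.4522 bits

H(X,Y) = -Σ_{x,y} P(x,y) log₂ P(x,y). Per-cell terms -P(x,y)·log₂P(x,y):
  X=0: 0.42047, 0.38500, 0.13810, 0.38500
  X=1: 0.13810, 0.34189, 0.13810, 0.00000
  X=2: 0.22358, 0.13810, 0.34189, 0.22358
  X=3: 0.28918, 0.00000, 0.00000, 0.28918
  (cells with P = 0 contribute 0)
Sum of the 16 terms: H(X,Y) = 3.4522 bits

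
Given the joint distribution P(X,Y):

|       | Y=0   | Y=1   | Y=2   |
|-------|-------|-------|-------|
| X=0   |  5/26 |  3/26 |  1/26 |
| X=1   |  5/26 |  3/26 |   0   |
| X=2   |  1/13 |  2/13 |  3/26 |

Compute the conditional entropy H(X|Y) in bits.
1.4136 bits

H(X|Y) = H(X,Y) - H(Y)

H(X,Y) = -Σ_{x,y} P(x,y) log₂ P(x,y). Per-cell terms -P(x,y)·log₂P(x,y):
  X=0: 0.4574061, 0.3594781, 0.1807861
  X=1: 0.4574061, 0.3594781, 0.0000000
  X=2: 0.2846492, 0.4154523, 0.3594781
  (cells with P = 0 contribute 0)
Sum of the 9 terms: H(X,Y) = 2.874134 bits

Marginal of Y (column sums):
  P(Y=0) = 5/26 + 5/26 + 1/13 = 6/13
  P(Y=1) = 3/26 + 3/26 + 2/13 = 5/13
  P(Y=2) = 1/26 + 0 + 3/26 = 2/13
H(Y) = -[(6/13)·log₂(6/13) + (5/13)·log₂(5/13) + (2/13)·log₂(2/13)]
  = 0.5148356 + 0.5301968 + 0.4154523 = 1.460485 bits

H(X|Y) = H(X,Y) - H(Y) = 2.874134 - 1.460485 = 1.4136 bits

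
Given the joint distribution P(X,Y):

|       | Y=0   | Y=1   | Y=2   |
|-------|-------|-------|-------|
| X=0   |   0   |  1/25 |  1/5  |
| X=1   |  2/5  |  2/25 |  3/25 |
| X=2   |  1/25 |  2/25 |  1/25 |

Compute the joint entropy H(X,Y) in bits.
2.5005 bits

H(X,Y) = -Σ_{x,y} P(x,y) log₂ P(x,y). Per-cell terms -P(x,y)·log₂P(x,y):
  X=0: 0.00000, 0.18575, 0.46439
  X=1: 0.52877, 0.29151, 0.36707
  X=2: 0.18575, 0.29151, 0.18575
  (cells with P = 0 contribute 0)
Sum of the 9 terms: H(X,Y) = 2.5005 bits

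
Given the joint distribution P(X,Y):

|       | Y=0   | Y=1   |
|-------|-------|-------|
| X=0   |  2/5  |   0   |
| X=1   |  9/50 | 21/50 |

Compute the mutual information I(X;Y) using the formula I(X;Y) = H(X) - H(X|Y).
0.4527 bits

I(X;Y) = H(X) - H(X|Y)

Marginal of X (row sums):
  P(X=0) = 2/5 + 0 = 2/5
  P(X=1) = 9/50 + 21/50 = 3/5
H(X) = -[(2/5)·log₂(2/5) + (3/5)·log₂(3/5)]
  = 0.52877 + 0.44218 = 0.97095 bits

Marginal of Y (column sums):
  P(Y=0) = 2/5 + 9/50 = 29/50
  P(Y=1) = 0 + 21/50 = 21/50
H(X|Y) = Σ_y P(y)·H(X|Y=y):
  Y=0: P(Y=0) = 29/50, P(X|Y=0) = (20/29, 9/29) → H(X|Y=0) = 0.89357
  Y=1: P(Y=1) = 21/50, P(X|Y=1) = (0, 1) → H(X|Y=1) = 0.00000
H(X|Y) = (29/50)·0.89357 + (21/50)·0.00000 = 0.51827 bits

I(X;Y) = H(X) - H(X|Y) = 0.97095 - 0.51827 = 0.4527 bits

Cross-check via I(X;Y) = H(X) + H(Y) - H(X,Y): computing H(Y) from the column sums and H(X,Y) from the 4 cells in the same way gives H(Y) = 0.98145 bits and H(X,Y) = 1.49973 bits, so
I(X;Y) = 0.97095 + 0.98145 - 1.49973 = 0.4527 bits ✓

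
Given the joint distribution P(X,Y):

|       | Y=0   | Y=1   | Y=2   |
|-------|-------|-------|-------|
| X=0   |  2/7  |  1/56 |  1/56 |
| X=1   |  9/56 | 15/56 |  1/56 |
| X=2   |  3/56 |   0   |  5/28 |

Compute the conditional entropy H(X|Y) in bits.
0.9378 bits

H(X|Y) = H(X,Y) - H(Y)

H(X,Y) = -Σ_{x,y} P(x,y) log₂ P(x,y). Per-cell terms -P(x,y)·log₂P(x,y):
  X=0: 0.51639, 0.10370, 0.10370
  X=1: 0.42387, 0.50905, 0.10370
  X=2: 0.22620, 0.00000, 0.44383
  (cells with P = 0 contribute 0)
Sum of the 9 terms: H(X,Y) = 2.4304 bits

Marginal of Y (column sums):
  P(Y=0) = 2/7 + 9/56 + 3/56 = 1/2
  P(Y=1) = 1/56 + 15/56 + 0 = 2/7
  P(Y=2) = 1/56 + 1/56 + 5/28 = 3/14
H(Y) = -[(1/2)·log₂(1/2) + (2/7)·log₂(2/7) + (3/14)·log₂(3/14)]
  = 0.50000 + 0.51639 + 0.47623 = 1.4926 bits

H(X|Y) = H(X,Y) - H(Y) = 2.4304 - 1.4926 = 0.9378 bits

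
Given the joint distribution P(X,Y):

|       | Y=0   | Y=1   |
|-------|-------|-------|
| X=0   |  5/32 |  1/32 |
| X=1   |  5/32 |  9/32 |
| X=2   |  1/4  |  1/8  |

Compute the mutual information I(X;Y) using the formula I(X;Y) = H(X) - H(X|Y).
0.1111 bits

I(X;Y) = H(X) - H(X|Y)

Marginal of X (row sums):
  P(X=0) = 5/32 + 1/32 = 3/16
  P(X=1) = 5/32 + 9/32 = 7/16
  P(X=2) = 1/4 + 1/8 = 3/8
H(X) = -[(3/16)·log₂(3/16) + (7/16)·log₂(7/16) + (3/8)·log₂(3/8)]
  = 0.45282 + 0.52178 + 0.53064 = 1.50524 bits

Marginal of Y (column sums):
  P(Y=0) = 5/32 + 5/32 + 1/4 = 9/16
  P(Y=1) = 1/32 + 9/32 + 1/8 = 7/16
H(X|Y) = Σ_y P(y)·H(X|Y=y):
  Y=0: P(Y=0) = 9/16, P(X|Y=0) = (5/18, 5/18, 4/9) → H(X|Y=0) = 1.54663
  Y=1: P(Y=1) = 7/16, P(X|Y=1) = (1/14, 9/14, 2/7) → H(X|Y=1) = 1.19812
H(X|Y) = (9/16)·1.54663 + (7/16)·1.19812 = 1.39416 bits

I(X;Y) = H(X) - H(X|Y) = 1.50524 - 1.39416 = 0.1111 bits

Cross-check via I(X;Y) = H(X) + H(Y) - H(X,Y): computing H(Y) from the column sums and H(X,Y) from the 6 cells in the same way gives H(Y) = 0.98870 bits and H(X,Y) = 2.38286 bits, so
I(X;Y) = 1.50524 + 0.98870 - 2.38286 = 0.1111 bits ✓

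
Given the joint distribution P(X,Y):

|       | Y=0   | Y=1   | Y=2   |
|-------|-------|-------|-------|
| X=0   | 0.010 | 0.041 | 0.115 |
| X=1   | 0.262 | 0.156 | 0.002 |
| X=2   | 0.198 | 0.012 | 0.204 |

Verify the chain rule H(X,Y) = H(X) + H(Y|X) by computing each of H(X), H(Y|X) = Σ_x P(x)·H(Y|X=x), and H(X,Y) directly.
H(X) = 1.4824 bits, H(Y|X) = 1.0811 bits, H(X,Y) = 2.5636 bits

Marginal of X (row sums):
  P(X=0) = 0.010 + 0.041 + 0.115 = 0.166
  P(X=1) = 0.262 + 0.156 + 0.002 = 0.420
  P(X=2) = 0.198 + 0.012 + 0.204 = 0.414
H(X) = -[0.166·log₂(0.166) + 0.420·log₂(0.420) + 0.414·log₂(0.414)]
  = 0.43006 + 0.52565 + 0.52673 = 1.4824 bits

H(Y|X) = Σ_x P(x)·H(Y|X=x):
  X=0: P(X=0) = 0.166, P(Y|X=0) = (5/83, 41/166, 115/166) → H(Y|X=0) = 1.10931
  X=1: P(X=1) = 0.420, P(Y|X=1) = (131/210, 13/35, 1/210) → H(Y|X=1) = 0.99215
  X=2: P(X=2) = 0.414, P(Y|X=2) = (11/23, 2/69, 34/69) → H(Y|X=2) = 1.16014
H(Y|X) = 0.166·1.10931 + 0.420·0.99215 + 0.414·1.16014 = 1.0811 bits

H(X,Y) = -Σ_{x,y} P(x,y) log₂ P(x,y). Per-cell terms -P(x,y)·log₂P(x,y):
  X=0: 0.06644, 0.18894, 0.35883
  X=1: 0.50628, 0.41814, 0.01793
  X=2: 0.46261, 0.07657, 0.46785
Sum of the 9 terms: H(X,Y) = 2.5636 bits

Chain rule check:
  H(X) + H(Y|X) = 1.4824 + 1.0811 = 2.5635 bits
  H(X,Y) = 2.5636 bits
✓ Chain rule verified (Δ = 0.0001 is 4-dp rounding noise: each of the three values was rounded independently).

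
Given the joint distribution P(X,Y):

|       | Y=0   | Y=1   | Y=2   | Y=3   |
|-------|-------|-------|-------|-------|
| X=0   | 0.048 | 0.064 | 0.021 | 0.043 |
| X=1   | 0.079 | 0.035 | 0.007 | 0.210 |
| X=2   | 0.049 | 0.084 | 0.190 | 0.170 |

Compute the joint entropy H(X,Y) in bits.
3.1610 bits

H(X,Y) = -Σ_{x,y} P(x,y) log₂ P(x,y). Per-cell terms -P(x,y)·log₂P(x,y):
  X=0: 0.2103, 0.2538, 0.1170, 0.1952
  X=1: 0.2893, 0.1693, 0.0501, 0.4728
  X=2: 0.2132, 0.3002, 0.4552, 0.4346
Sum of the 12 terms: H(X,Y) = 3.1610 bits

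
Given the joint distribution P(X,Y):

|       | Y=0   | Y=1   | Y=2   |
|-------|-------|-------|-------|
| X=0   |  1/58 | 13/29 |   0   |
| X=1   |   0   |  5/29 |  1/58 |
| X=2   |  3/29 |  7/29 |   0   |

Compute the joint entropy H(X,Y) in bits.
1.9917 bits

H(X,Y) = -Σ_{x,y} P(x,y) log₂ P(x,y). Per-cell terms -P(x,y)·log₂P(x,y):
  X=0: 0.10100, 0.51890, 0.00000
  X=1: 0.00000, 0.43725, 0.10100
  X=2: 0.33859, 0.49498, 0.00000
  (cells with P = 0 contribute 0)
Sum of the 9 terms: H(X,Y) = 1.9917 bits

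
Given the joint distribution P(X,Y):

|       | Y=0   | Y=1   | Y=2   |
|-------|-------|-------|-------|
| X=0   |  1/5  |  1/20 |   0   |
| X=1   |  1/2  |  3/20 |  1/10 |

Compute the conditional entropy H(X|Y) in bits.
0.7664 bits

H(X|Y) = H(X,Y) - H(Y)

H(X,Y) = -Σ_{x,y} P(x,y) log₂ P(x,y). Per-cell terms -P(x,y)·log₂P(x,y):
  X=0: 0.4644, 0.2161, 0.0000
  X=1: 0.5000, 0.4105, 0.3322
  (cells with P = 0 contribute 0)
Sum of the 6 terms: H(X,Y) = 1.9232 bits

Marginal of Y (column sums):
  P(Y=0) = 1/5 + 1/2 = 7/10
  P(Y=1) = 1/20 + 3/20 = 1/5
  P(Y=2) = 0 + 1/10 = 1/10
H(Y) = -[(7/10)·log₂(7/10) + (1/5)·log₂(1/5) + (1/10)·log₂(1/10)]
  = 0.3602 + 0.4644 + 0.3322 = 1.1568 bits

H(X|Y) = H(X,Y) - H(Y) = 1.9232 - 1.1568 = 0.7664 bits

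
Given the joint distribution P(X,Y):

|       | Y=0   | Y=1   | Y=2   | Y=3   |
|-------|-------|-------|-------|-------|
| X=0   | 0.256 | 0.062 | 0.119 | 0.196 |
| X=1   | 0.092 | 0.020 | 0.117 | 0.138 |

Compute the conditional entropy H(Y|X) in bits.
1.8159 bits

H(Y|X) = H(X,Y) - H(X)

H(X,Y) = -Σ_{x,y} P(x,y) log₂ P(x,y). Per-cell terms -P(x,y)·log₂P(x,y):
  X=0: 0.5032, 0.2487, 0.3654, 0.4608
  X=1: 0.3167, 0.1129, 0.3622, 0.3943
Sum of the 8 terms: H(X,Y) = 2.7642 bits

Marginal of X (row sums):
  P(X=0) = 0.256 + 0.062 + 0.119 + 0.196 = 0.633
  P(X=1) = 0.092 + 0.020 + 0.117 + 0.138 = 0.367
H(X) = -[0.633·log₂(0.633) + 0.367·log₂(0.367)]
  = 0.4176 + 0.5307 = 0.9483 bits

H(Y|X) = H(X,Y) - H(X) = 2.7642 - 0.9483 = 1.8159 bits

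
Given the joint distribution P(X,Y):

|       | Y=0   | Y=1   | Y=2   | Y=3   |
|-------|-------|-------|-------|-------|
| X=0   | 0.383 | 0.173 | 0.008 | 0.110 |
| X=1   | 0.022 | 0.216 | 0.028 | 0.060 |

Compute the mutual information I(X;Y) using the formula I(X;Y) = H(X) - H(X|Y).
0.2152 bits

I(X;Y) = H(X) - H(X|Y)

Marginal of X (row sums):
  P(X=0) = 0.383 + 0.173 + 0.008 + 0.110 = 0.674
  P(X=1) = 0.022 + 0.216 + 0.028 + 0.060 = 0.326
H(X) = -[0.674·log₂(0.674) + 0.326·log₂(0.326)]
  = 0.38363 + 0.52716 = 0.91079 bits

Marginal of Y (column sums):
  P(Y=0) = 0.383 + 0.022 = 0.405
  P(Y=1) = 0.173 + 0.216 = 0.389
  P(Y=2) = 0.008 + 0.028 = 0.036
  P(Y=3) = 0.110 + 0.060 = 0.170
H(X|Y) = Σ_y P(y)·H(X|Y=y):
  Y=0: P(Y=0) = 0.405, P(X|Y=0) = (383/405, 22/405) → H(X|Y=0) = 0.30448
  Y=1: P(Y=1) = 0.389, P(X|Y=1) = (173/389, 216/389) → H(X|Y=1) = 0.99117
  Y=2: P(Y=2) = 0.036, P(X|Y=2) = (2/9, 7/9) → H(X|Y=2) = 0.76420
  Y=3: P(Y=3) = 0.170, P(X|Y=3) = (11/17, 6/17) → H(X|Y=3) = 0.93667
H(X|Y) = 0.405·0.30448 + 0.389·0.99117 + 0.036·0.76420 + 0.170·0.93667 = 0.69562 bits

I(X;Y) = H(X) - H(X|Y) = 0.91079 - 0.69562 = 0.2152 bits

Cross-check via I(X;Y) = H(X) + H(Y) - H(X,Y): computing H(Y) from the column sums and H(X,Y) from the 8 cells in the same way gives H(Y) = 1.66524 bits and H(X,Y) = 2.36086 bits, so
I(X;Y) = 0.91079 + 1.66524 - 2.36086 = 0.2152 bits ✓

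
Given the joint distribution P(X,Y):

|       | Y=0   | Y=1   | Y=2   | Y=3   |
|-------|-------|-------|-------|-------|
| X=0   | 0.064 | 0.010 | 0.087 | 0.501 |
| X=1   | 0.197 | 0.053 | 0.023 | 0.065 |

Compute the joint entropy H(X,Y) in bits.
2.1941 bits

H(X,Y) = -Σ_{x,y} P(x,y) log₂ P(x,y). Per-cell terms -P(x,y)·log₂P(x,y):
  X=0: 0.2538, 0.0664, 0.3065, 0.4996
  X=1: 0.4617, 0.2246, 0.1252, 0.2563
Sum of the 8 terms: H(X,Y) = 2.1941 bits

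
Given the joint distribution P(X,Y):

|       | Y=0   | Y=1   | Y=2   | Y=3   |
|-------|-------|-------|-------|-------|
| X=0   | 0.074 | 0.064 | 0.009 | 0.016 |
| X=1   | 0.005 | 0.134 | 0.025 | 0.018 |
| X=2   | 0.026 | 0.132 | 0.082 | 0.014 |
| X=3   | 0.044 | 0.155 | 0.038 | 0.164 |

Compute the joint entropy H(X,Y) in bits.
3.4794 bits

H(X,Y) = -Σ_{x,y} P(x,y) log₂ P(x,y). Per-cell terms -P(x,y)·log₂P(x,y):
  X=0: 0.27797, 0.25381, 0.06116, 0.09545
  X=1: 0.03822, 0.38856, 0.13305, 0.10433
  X=2: 0.13690, 0.38562, 0.29588, 0.08622
  X=3: 0.19828, 0.41690, 0.17928, 0.42775
Sum of the 16 terms: H(X,Y) = 3.4794 bits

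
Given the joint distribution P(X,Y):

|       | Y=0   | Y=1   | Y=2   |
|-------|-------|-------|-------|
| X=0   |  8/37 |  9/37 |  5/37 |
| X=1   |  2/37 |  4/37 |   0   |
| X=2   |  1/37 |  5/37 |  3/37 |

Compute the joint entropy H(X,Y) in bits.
2.7634 bits

H(X,Y) = -Σ_{x,y} P(x,y) log₂ P(x,y). Per-cell terms -P(x,y)·log₂P(x,y):
  X=0: 0.4777, 0.4961, 0.3902
  X=1: 0.2275, 0.3470, 0.0000
  X=2: 0.1408, 0.3902, 0.2939
  (cells with P = 0 contribute 0)
Sum of the 9 terms: H(X,Y) = 2.7634 bits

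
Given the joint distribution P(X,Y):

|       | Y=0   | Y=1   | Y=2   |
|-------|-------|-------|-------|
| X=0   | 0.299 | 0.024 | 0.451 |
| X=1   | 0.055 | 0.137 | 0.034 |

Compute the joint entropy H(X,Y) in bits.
1.9569 bits

H(X,Y) = -Σ_{x,y} P(x,y) log₂ P(x,y). Per-cell terms -P(x,y)·log₂P(x,y):
  X=0: 0.5208, 0.1291, 0.5181
  X=1: 0.2301, 0.3929, 0.1659
Sum of the 6 terms: H(X,Y) = 1.9569 bits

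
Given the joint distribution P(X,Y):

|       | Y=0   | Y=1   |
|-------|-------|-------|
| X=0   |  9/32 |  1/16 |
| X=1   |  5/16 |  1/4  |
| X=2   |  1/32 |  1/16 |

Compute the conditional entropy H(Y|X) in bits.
0.8787 bits

H(Y|X) = H(X,Y) - H(X)

H(X,Y) = -Σ_{x,y} P(x,y) log₂ P(x,y). Per-cell terms -P(x,y)·log₂P(x,y):
  X=0: 0.51471, 0.25000
  X=1: 0.52440, 0.50000
  X=2: 0.15625, 0.25000
Sum of the 6 terms: H(X,Y) = 2.19536 bits

Marginal of X (row sums):
  P(X=0) = 9/32 + 1/16 = 11/32
  P(X=1) = 5/16 + 1/4 = 9/16
  P(X=2) = 1/32 + 1/16 = 3/32
H(X) = -[(11/32)·log₂(11/32) + (9/16)·log₂(9/16) + (3/32)·log₂(3/32)]
  = 0.52957 + 0.46692 + 0.32016 = 1.31665 bits

H(Y|X) = H(X,Y) - H(X) = 2.19536 - 1.31665 = 0.8787 bits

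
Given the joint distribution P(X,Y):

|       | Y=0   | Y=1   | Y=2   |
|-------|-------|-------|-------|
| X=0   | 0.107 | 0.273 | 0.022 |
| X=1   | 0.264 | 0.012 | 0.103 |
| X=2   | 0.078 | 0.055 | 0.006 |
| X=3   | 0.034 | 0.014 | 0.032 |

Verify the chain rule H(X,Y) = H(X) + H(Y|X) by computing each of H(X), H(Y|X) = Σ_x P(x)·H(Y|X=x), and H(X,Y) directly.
H(X) = 1.7462 bits, H(Y|X) = 1.1253 bits, H(X,Y) = 2.8715 bits

Marginal of X (row sums):
  P(X=0) = 0.107 + 0.273 + 0.022 = 0.402
  P(X=1) = 0.264 + 0.012 + 0.103 = 0.379
  P(X=2) = 0.078 + 0.055 + 0.006 = 0.139
  P(X=3) = 0.034 + 0.014 + 0.032 = 0.080
H(X) = -[0.402·log₂(0.402) + 0.379·log₂(0.379) + 0.139·log₂(0.139) + 0.080·log₂(0.080)]
  = 0.5285 + 0.5305 + 0.3957 + 0.2915 = 1.7462 bits

H(Y|X) = Σ_x P(x)·H(Y|X=x):
  X=0: P(X=0) = 0.402, P(Y|X=0) = (107/402, 91/134, 11/201) → H(Y|X=0) = 1.1168
  X=1: P(X=1) = 0.379, P(Y|X=1) = (264/379, 12/379, 103/379) → H(Y|X=1) = 1.0319
  X=2: P(X=2) = 0.139, P(Y|X=2) = (78/139, 55/139, 6/139) → H(Y|X=2) = 1.1927
  X=3: P(X=3) = 0.080, P(Y|X=3) = (17/40, 7/40, 2/5) → H(Y|X=3) = 1.4935
H(Y|X) = 0.402·1.1168 + 0.379·1.0319 + 0.139·1.1927 + 0.080·1.4935 = 1.1253 bits

H(X,Y) = -Σ_{x,y} P(x,y) log₂ P(x,y). Per-cell terms -P(x,y)·log₂P(x,y):
  X=0: 0.3450, 0.5113, 0.1211
  X=1: 0.5072, 0.0766, 0.3378
  X=2: 0.2871, 0.2301, 0.0443
  X=3: 0.1659, 0.0862, 0.1589
Sum of the 12 terms: H(X,Y) = 2.8715 bits

Chain rule check:
  H(X) + H(Y|X) = 1.7462 + 1.1253 = 2.8715 bits
  H(X,Y) = 2.8715 bits
✓ Chain rule verified.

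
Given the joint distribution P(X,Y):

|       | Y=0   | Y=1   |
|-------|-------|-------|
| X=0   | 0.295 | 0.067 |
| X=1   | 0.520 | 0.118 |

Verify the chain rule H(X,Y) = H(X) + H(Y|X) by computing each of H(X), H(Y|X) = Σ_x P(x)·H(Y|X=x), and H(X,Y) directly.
H(X) = 0.9443 bits, H(Y|X) = 0.6909 bits, H(X,Y) = 1.6352 bits

Marginal of X (row sums):
  P(X=0) = 0.295 + 0.067 = 0.362
  P(X=1) = 0.520 + 0.118 = 0.638
H(X) = -[0.362·log₂(0.362) + 0.638·log₂(0.638)]
  = 0.53067 + 0.41366 = 0.9443 bits

H(Y|X) = Σ_x P(x)·H(Y|X=x):
  X=0: P(X=0) = 0.362, P(Y|X=0) = (295/362, 67/362) → H(Y|X=0) = 0.69107
  X=1: P(X=1) = 0.638, P(Y|X=1) = (260/319, 59/319) → H(Y|X=1) = 0.69079
H(Y|X) = 0.362·0.69107 + 0.638·0.69079 = 0.6909 bits

H(X,Y) = -Σ_{x,y} P(x,y) log₂ P(x,y). Per-cell terms -P(x,y)·log₂P(x,y):
  X=0: 0.51956, 0.26128
  X=1: 0.49058, 0.36381
Sum of the 4 terms: H(X,Y) = 1.6352 bits

Chain rule check:
  H(X) + H(Y|X) = 0.9443 + 0.6909 = 1.6352 bits
  H(X,Y) = 1.6352 bits
✓ Chain rule verified.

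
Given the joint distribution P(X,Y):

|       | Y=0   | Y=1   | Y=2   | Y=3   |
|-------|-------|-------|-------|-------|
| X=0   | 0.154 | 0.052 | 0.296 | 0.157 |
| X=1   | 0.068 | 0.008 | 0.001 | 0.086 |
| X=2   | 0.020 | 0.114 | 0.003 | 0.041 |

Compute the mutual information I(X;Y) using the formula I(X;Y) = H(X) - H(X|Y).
0.3429 bits

I(X;Y) = H(X) - H(X|Y)

Marginal of X (row sums):
  P(X=0) = 0.154 + 0.052 + 0.296 + 0.157 = 0.659
  P(X=1) = 0.068 + 0.008 + 0.001 + 0.086 = 0.163
  P(X=2) = 0.020 + 0.114 + 0.003 + 0.041 = 0.178
H(X) = -[0.659·log₂(0.659) + 0.163·log₂(0.163) + 0.178·log₂(0.178)]
  = 0.3965 + 0.4266 + 0.4432 = 1.2663 bits

Marginal of Y (column sums):
  P(Y=0) = 0.154 + 0.068 + 0.020 = 0.242
  P(Y=1) = 0.052 + 0.008 + 0.114 = 0.174
  P(Y=2) = 0.296 + 0.001 + 0.003 = 0.300
  P(Y=3) = 0.157 + 0.086 + 0.041 = 0.284
H(X|Y) = Σ_y P(y)·H(X|Y=y):
  Y=0: P(Y=0) = 0.242, P(X|Y=0) = (7/11, 34/121, 10/121) → H(X|Y=0) = 1.2268
  Y=1: P(Y=1) = 0.174, P(X|Y=1) = (26/87, 4/87, 19/29) → H(X|Y=1) = 1.1247
  Y=2: P(Y=2) = 0.300, P(X|Y=2) = (74/75, 1/300, 1/100) → H(X|Y=2) = 0.1130
  Y=3: P(Y=3) = 0.284, P(X|Y=3) = (157/284, 43/142, 41/284) → H(X|Y=3) = 1.3977
H(X|Y) = 0.242·1.2268 + 0.174·1.1247 + 0.300·0.1130 + 0.284·1.3977 = 0.9234 bits

I(X;Y) = H(X) - H(X|Y) = 1.2663 - 0.9234 = 0.3429 bits

Cross-check via I(X;Y) = H(X) + H(Y) - H(X,Y): computing H(Y) from the column sums and H(X,Y) from the 12 cells in the same way gives H(Y) = 1.9712 bits and H(X,Y) = 2.8946 bits, so
I(X;Y) = 1.2663 + 1.9712 - 2.8946 = 0.3429 bits ✓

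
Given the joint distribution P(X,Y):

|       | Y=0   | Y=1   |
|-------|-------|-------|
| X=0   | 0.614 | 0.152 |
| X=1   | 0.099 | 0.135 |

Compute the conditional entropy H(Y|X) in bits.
0.7806 bits

H(Y|X) = H(X,Y) - H(X)

H(X,Y) = -Σ_{x,y} P(x,y) log₂ P(x,y). Per-cell terms -P(x,y)·log₂P(x,y):
  X=0: 0.4321, 0.4131
  X=1: 0.3303, 0.3900
Sum of the 4 terms: H(X,Y) = 1.5655 bits

Marginal of X (row sums):
  P(X=0) = 0.614 + 0.152 = 0.766
  P(X=1) = 0.099 + 0.135 = 0.234
H(X) = -[0.766·log₂(0.766) + 0.234·log₂(0.234)]
  = 0.2946 + 0.4903 = 0.7849 bits

H(Y|X) = H(X,Y) - H(X) = 1.5655 - 0.7849 = 0.7806 bits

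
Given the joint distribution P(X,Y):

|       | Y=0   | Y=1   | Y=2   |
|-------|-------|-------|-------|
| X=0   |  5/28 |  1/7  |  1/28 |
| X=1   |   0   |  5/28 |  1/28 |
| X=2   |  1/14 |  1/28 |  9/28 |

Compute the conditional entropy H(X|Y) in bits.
1.0420 bits

H(X|Y) = H(X,Y) - H(Y)

H(X,Y) = -Σ_{x,y} P(x,y) log₂ P(x,y). Per-cell terms -P(x,y)·log₂P(x,y):
  X=0: 0.44383, 0.40105, 0.17169
  X=1: 0.00000, 0.44383, 0.17169
  X=2: 0.27195, 0.17169, 0.52632
  (cells with P = 0 contribute 0)
Sum of the 9 terms: H(X,Y) = 2.60205 bits

Marginal of Y (column sums):
  P(Y=0) = 5/28 + 0 + 1/14 = 1/4
  P(Y=1) = 1/7 + 5/28 + 1/28 = 5/14
  P(Y=2) = 1/28 + 1/28 + 9/28 = 11/28
H(Y) = -[(1/4)·log₂(1/4) + (5/14)·log₂(5/14) + (11/28)·log₂(11/28)]
  = 0.50000 + 0.53051 + 0.52954 = 1.56005 bits

H(X|Y) = H(X,Y) - H(Y) = 2.60205 - 1.56005 = 1.0420 bits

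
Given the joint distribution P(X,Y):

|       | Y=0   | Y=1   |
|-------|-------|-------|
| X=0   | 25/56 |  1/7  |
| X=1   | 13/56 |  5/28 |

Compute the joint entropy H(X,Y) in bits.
1.8534 bits

H(X,Y) = -Σ_{x,y} P(x,y) log₂ P(x,y). Per-cell terms -P(x,y)·log₂P(x,y):
  X=0: 0.5194, 0.4011
  X=1: 0.4891, 0.4438
Sum of the 4 terms: H(X,Y) = 1.8534 bits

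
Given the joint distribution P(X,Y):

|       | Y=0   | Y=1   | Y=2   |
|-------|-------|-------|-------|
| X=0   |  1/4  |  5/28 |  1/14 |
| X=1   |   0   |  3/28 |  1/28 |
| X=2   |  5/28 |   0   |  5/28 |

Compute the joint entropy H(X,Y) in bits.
2.6204 bits

H(X,Y) = -Σ_{x,y} P(x,y) log₂ P(x,y). Per-cell terms -P(x,y)·log₂P(x,y):
  X=0: 0.5000, 0.4438, 0.2720
  X=1: 0.0000, 0.3453, 0.1717
  X=2: 0.4438, 0.0000, 0.4438
  (cells with P = 0 contribute 0)
Sum of the 9 terms: H(X,Y) = 2.6204 bits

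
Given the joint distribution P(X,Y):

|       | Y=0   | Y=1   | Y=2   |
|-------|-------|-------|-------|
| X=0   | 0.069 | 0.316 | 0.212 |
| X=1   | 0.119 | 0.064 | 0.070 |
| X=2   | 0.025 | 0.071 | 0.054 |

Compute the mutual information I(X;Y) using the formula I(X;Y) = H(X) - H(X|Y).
0.0935 bits

I(X;Y) = H(X) - H(X|Y)

Marginal of X (row sums):
  P(X=0) = 0.069 + 0.316 + 0.212 = 0.597
  P(X=1) = 0.119 + 0.064 + 0.070 = 0.253
  P(X=2) = 0.025 + 0.071 + 0.054 = 0.150
H(X) = -[0.597·log₂(0.597) + 0.253·log₂(0.253) + 0.150·log₂(0.150)]
  = 0.44429 + 0.50165 + 0.41054 = 1.35648 bits

Marginal of Y (column sums):
  P(Y=0) = 0.069 + 0.119 + 0.025 = 0.213
  P(Y=1) = 0.316 + 0.064 + 0.071 = 0.451
  P(Y=2) = 0.212 + 0.070 + 0.054 = 0.336
H(X|Y) = Σ_y P(y)·H(X|Y=y):
  Y=0: P(Y=0) = 0.213, P(X|Y=0) = (23/71, 119/213, 25/213) → H(X|Y=0) = 1.35880
  Y=1: P(Y=1) = 0.451, P(X|Y=1) = (316/451, 64/451, 71/451) → H(X|Y=1) = 1.17923
  Y=2: P(Y=2) = 0.336, P(X|Y=2) = (53/84, 5/24, 9/56) → H(X|Y=2) = 1.31454
H(X|Y) = 0.213·1.35880 + 0.451·1.17923 + 0.336·1.31454 = 1.26294 bits

I(X;Y) = H(X) - H(X|Y) = 1.35648 - 1.26294 = 0.0935 bits

Cross-check via I(X;Y) = H(X) + H(Y) - H(X,Y): computing H(Y) from the column sums and H(X,Y) from the 9 cells in the same way gives H(Y) = 1.52201 bits and H(X,Y) = 2.78496 bits, so
I(X;Y) = 1.35648 + 1.52201 - 2.78496 = 0.0935 bits ✓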